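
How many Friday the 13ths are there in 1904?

The 13th falls on a Friday when the month's 13th has weekday Fri.
Jan 13 is Wed; Feb 13 is Sat; Mar 13 is Sun; Apr 13 is Wed; May 13 is Fri ✓; Jun 13 is Mon; Jul 13 is Wed; Aug 13 is Sat; Sep 13 is Tue; Oct 13 is Thu; Nov 13 is Sun; Dec 13 is Tue.
Friday the 13ths: May.

1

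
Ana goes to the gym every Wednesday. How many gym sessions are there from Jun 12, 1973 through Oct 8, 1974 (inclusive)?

Jun 12, 1973 is a Tuesday.
From Jun 12, 1973 to Oct 8, 1974 is 484 days inclusive.
484 = 7 × 69 + 1, so there are 69 full weeks plus 1 extra day.
Each full week contributes one Wednesday: 69 so far.
The 1 extra day is Tuesday — none qualify.
Total: 69 + 0 = 69.

69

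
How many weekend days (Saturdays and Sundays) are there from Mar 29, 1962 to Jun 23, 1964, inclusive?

234

Mar 29, 1962 is a Thursday.
The range spans 818 days (inclusive of both endpoints).
818 = 7 × 116 + 6, so there are 116 full weeks plus 6 extra days.
Each full week contributes 2 weekend days (Sat, Sun): 116 × 2 = 232.
The 6 extra days are Thu, Fri, Sat, Sun, Mon, Tue — 2 of them qualify.
Total: 232 + 2 = 234.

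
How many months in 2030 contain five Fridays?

A month has five Fridays exactly when Friday falls within its first (length − 28) days.
Jan: 31 days, starts Tue → 5 of Tue, Wed, Thu
Feb: 28 days, starts Fri → 5 of (none)
Mar: 31 days, starts Fri → 5 of Fri, Sat, Sun ✓
Apr: 30 days, starts Mon → 5 of Mon, Tue
May: 31 days, starts Wed → 5 of Wed, Thu, Fri ✓
Jun: 30 days, starts Sat → 5 of Sat, Sun
Jul: 31 days, starts Mon → 5 of Mon, Tue, Wed
Aug: 31 days, starts Thu → 5 of Thu, Fri, Sat ✓
Sep: 30 days, starts Sun → 5 of Sun, Mon
Oct: 31 days, starts Tue → 5 of Tue, Wed, Thu
Nov: 30 days, starts Fri → 5 of Fri, Sat ✓
Dec: 31 days, starts Sun → 5 of Sun, Mon, Tue
Months with five Fridays: Mar, May, Aug, Nov.

4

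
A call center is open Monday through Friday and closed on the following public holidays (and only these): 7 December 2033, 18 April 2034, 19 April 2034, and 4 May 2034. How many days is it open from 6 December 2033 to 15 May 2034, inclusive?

6 December 2033 is a Tuesday.
From 6 December 2033 to 15 May 2034 is 161 days inclusive.
161 = 7 × 23, so the span is exactly 23 full weeks.
Each full week contributes 5 weekdays (Mon–Fri): 23 × 5 = 115.
Holidays: 7 December 2033 (Wed); 18 April 2034 (Tue); 19 April 2034 (Wed); 4 May 2034 (Thu).
All 4 holidays fall on weekdays, so subtract 4.
Business days: 115 − 4 = 111.

111 working days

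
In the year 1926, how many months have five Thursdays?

4

A month has five Thursdays exactly when Thursday falls within its first (length − 28) days.
Jan: 31 days, starts Fri → 5 of Fri, Sat, Sun
Feb: 28 days, starts Mon → 5 of (none)
Mar: 31 days, starts Mon → 5 of Mon, Tue, Wed
Apr: 30 days, starts Thu → 5 of Thu, Fri ✓
May: 31 days, starts Sat → 5 of Sat, Sun, Mon
Jun: 30 days, starts Tue → 5 of Tue, Wed
Jul: 31 days, starts Thu → 5 of Thu, Fri, Sat ✓
Aug: 31 days, starts Sun → 5 of Sun, Mon, Tue
Sep: 30 days, starts Wed → 5 of Wed, Thu ✓
Oct: 31 days, starts Fri → 5 of Fri, Sat, Sun
Nov: 30 days, starts Mon → 5 of Mon, Tue
Dec: 31 days, starts Wed → 5 of Wed, Thu, Fri ✓
Months with five Thursdays: Apr, Jul, Sep, Dec.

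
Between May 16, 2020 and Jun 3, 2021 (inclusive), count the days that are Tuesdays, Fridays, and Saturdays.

164

May 16, 2020 is a Saturday.
The range spans 384 days (inclusive of both endpoints).
384 = 7 × 54 + 6, so there are 54 full weeks plus 6 extra days.
Each full week contributes 3 days from the set (Tue, Fri, Sat): 54 × 3 = 162.
The 6 extra days are Sat, Sun, Mon, Tue, Wed, Thu — 2 of them qualify.
Total: 162 + 2 = 164.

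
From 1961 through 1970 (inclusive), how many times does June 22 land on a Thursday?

2

Day of week of June 22 in each year:
1961: Thu ✓, 1962: Fri, 1963: Sat, 1964: Mon, 1965: Tue, 1966: Wed, 1967: Thu ✓, 1968: Sat, 1969: Sun, 1970: Mon
Thursdays: 1961, 1967.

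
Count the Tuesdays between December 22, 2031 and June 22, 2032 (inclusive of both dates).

27 Tuesdays

December 22, 2031 is a Monday.
The range spans 184 days (inclusive of both endpoints).
184 = 7 × 26 + 2, so there are 26 full weeks plus 2 extra days.
Each full week contributes one Tuesday: 26 so far.
The 2 extra days are Mon, Tue — 1 of them qualifies.
Total: 26 + 1 = 27.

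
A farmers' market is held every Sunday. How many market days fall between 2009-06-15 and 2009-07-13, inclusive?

2009-06-15 is a Monday.
That's 29 days from start to end, counting both.
29 = 7 × 4 + 1, so there are 4 full weeks plus 1 extra day.
Each full week contributes one Sunday: 4 so far.
The 1 extra day is Monday — none qualify.
Total: 4 + 0 = 4.

4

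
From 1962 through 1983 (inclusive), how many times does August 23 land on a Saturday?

Day of week of August 23 in each year:
1962: Thu, 1963: Fri, 1964: Sun, 1965: Mon, 1966: Tue, 1967: Wed, 1968: Fri, 1969: Sat ✓, 1970: Sun, 1971: Mon, 1972: Wed, 1973: Thu, 1974: Fri, 1975: Sat ✓, 1976: Mon, 1977: Tue, 1978: Wed, 1979: Thu, 1980: Sat ✓, 1981: Sun, 1982: Mon, 1983: Tue
Saturdays: 1969, 1975, 1980.

3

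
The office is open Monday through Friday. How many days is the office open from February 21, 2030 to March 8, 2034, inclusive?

1055 weekdays

February 21, 2030 is a Thursday.
The range spans 1477 days (inclusive of both endpoints).
1477 = 7 × 211, so the span is exactly 211 full weeks.
Each full week contributes 5 weekdays (Mon–Fri): 211 × 5 = 1055.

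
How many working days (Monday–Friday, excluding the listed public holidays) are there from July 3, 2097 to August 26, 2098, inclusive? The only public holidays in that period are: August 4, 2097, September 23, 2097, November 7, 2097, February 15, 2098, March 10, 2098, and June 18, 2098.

296 working days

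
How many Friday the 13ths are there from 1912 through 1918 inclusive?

12

Friday-the-13ths by year:
1912: Sep, Dec
1913: Jun
1914: Feb, Mar, Nov
1915: Aug
1916: Oct
1917: Apr, Jul
1918: Sep, Dec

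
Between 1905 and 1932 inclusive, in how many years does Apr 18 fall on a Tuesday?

4

Day of week of April 18 in each year:
1905: Tue ✓, 1906: Wed, 1907: Thu, 1908: Sat, 1909: Sun, 1910: Mon, 1911: Tue ✓, 1912: Thu, 1913: Fri, 1914: Sat, 1915: Sun, 1916: Tue ✓, 1917: Wed, 1918: Thu, 1919: Fri, 1920: Sun, 1921: Mon, 1922: Tue ✓, 1923: Wed, 1924: Fri, 1925: Sat, 1926: Sun, 1927: Mon, 1928: Wed, 1929: Thu, 1930: Fri, 1931: Sat, 1932: Mon
Tuesdays: 1905, 1911, 1916, 1922.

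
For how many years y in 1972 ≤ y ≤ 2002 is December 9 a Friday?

Day of week of December 9 in each year:
1972: Sat, 1973: Sun, 1974: Mon, 1975: Tue, 1976: Thu, 1977: Fri ✓, 1978: Sat, 1979: Sun, 1980: Tue, 1981: Wed, 1982: Thu, 1983: Fri ✓, 1984: Sun, 1985: Mon, 1986: Tue, 1987: Wed, 1988: Fri ✓, 1989: Sat, 1990: Sun, 1991: Mon, 1992: Wed, 1993: Thu, 1994: Fri ✓, 1995: Sat, 1996: Mon, 1997: Tue, 1998: Wed, 1999: Thu, 2000: Sat, 2001: Sun, 2002: Mon
Fridays: 1977, 1983, 1988, 1994.

4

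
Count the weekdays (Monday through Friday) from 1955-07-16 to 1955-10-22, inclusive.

1955-07-16 is a Saturday.
That's 99 days from start to end, counting both.
99 = 7 × 14 + 1, so there are 14 full weeks plus 1 extra day.
Each full week contributes 5 weekdays (Mon–Fri): 14 × 5 = 70.
The 1 extra day is Sat — none qualify.
Total: 70 + 0 = 70.

70 weekdays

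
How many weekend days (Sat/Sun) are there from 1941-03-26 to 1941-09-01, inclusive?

46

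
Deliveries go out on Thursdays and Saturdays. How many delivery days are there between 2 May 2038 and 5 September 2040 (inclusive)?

244

2 May 2038 is a Sunday.
From 2 May 2038 to 5 September 2040 is 858 days inclusive.
858 = 7 × 122 + 4, so there are 122 full weeks plus 4 extra days.
Each full week contributes 2 days from the set (Thu, Sat): 122 × 2 = 244.
The 4 extra days are Sunday, Monday, Tuesday, Wednesday — none qualify.
Total: 244 + 0 = 244.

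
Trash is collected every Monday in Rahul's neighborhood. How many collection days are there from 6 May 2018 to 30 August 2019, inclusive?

69

6 May 2018 is a Sunday.
That's 482 days from start to end, counting both.
482 = 7 × 68 + 6, so there are 68 full weeks plus 6 extra days.
Each full week contributes one Monday: 68 so far.
The 6 extra days are Sun, Mon, Tue, Wed, Thu, Fri — 1 of them qualifies.
Total: 68 + 1 = 69.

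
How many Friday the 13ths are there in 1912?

2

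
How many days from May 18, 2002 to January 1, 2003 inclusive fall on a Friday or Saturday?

May 18, 2002 is a Saturday.
From May 18, 2002 to January 1, 2003 is 229 days inclusive.
229 = 7 × 32 + 5, so there are 32 full weeks plus 5 extra days.
Each full week contributes 2 days from the set (Fri, Sat): 32 × 2 = 64.
The 5 extra days are Saturday, Sunday, Monday, Tuesday, Wednesday — 1 of them qualifies.
Total: 64 + 1 = 65.

65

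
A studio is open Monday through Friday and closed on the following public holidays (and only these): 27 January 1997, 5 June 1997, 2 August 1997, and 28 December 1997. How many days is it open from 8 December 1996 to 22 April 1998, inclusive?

356

8 December 1996 is a Sunday.
The range spans 501 days (inclusive of both endpoints).
501 = 7 × 71 + 4, so there are 71 full weeks plus 4 extra days.
Each full week contributes 5 weekdays (Mon–Fri): 71 × 5 = 355.
The 4 extra days are Sun, Mon, Tue, Wed — 3 of them qualify.
Total: 355 + 3 = 358.
Holidays: 27 January 1997 (Mon); 5 June 1997 (Thu); 2 August 1997 (Sat); 28 December 1997 (Sun).
2 of the 4 holidays fall on weekdays; the rest are weekends and were already excluded.
Business days: 358 − 2 = 356.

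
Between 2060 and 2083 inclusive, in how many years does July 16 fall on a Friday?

4

Day of week of July 16 in each year:
2060: Fri ✓, 2061: Sat, 2062: Sun, 2063: Mon, 2064: Wed, 2065: Thu, 2066: Fri ✓, 2067: Sat, 2068: Mon, 2069: Tue, 2070: Wed, 2071: Thu, 2072: Sat, 2073: Sun, 2074: Mon, 2075: Tue, 2076: Thu, 2077: Fri ✓, 2078: Sat, 2079: Sun, 2080: Tue, 2081: Wed, 2082: Thu, 2083: Fri ✓
Fridays: 2060, 2066, 2077, 2083.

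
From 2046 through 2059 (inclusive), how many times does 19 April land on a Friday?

3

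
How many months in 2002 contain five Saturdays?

A month has five Saturdays exactly when Saturday falls within its first (length − 28) days.
Jan: 31 days, starts Tue → 5 of Tue, Wed, Thu
Feb: 28 days, starts Fri → 5 of (none)
Mar: 31 days, starts Fri → 5 of Fri, Sat, Sun ✓
Apr: 30 days, starts Mon → 5 of Mon, Tue
May: 31 days, starts Wed → 5 of Wed, Thu, Fri
Jun: 30 days, starts Sat → 5 of Sat, Sun ✓
Jul: 31 days, starts Mon → 5 of Mon, Tue, Wed
Aug: 31 days, starts Thu → 5 of Thu, Fri, Sat ✓
Sep: 30 days, starts Sun → 5 of Sun, Mon
Oct: 31 days, starts Tue → 5 of Tue, Wed, Thu
Nov: 30 days, starts Fri → 5 of Fri, Sat ✓
Dec: 31 days, starts Sun → 5 of Sun, Mon, Tue
Months with five Saturdays: Mar, Jun, Aug, Nov.

4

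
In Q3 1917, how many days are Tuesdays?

1 July 1917 is a Sunday.
The range spans 92 days (inclusive of both endpoints).
92 = 7 × 13 + 1, so there are 13 full weeks plus 1 extra day.
Each full week contributes one Tuesday: 13 so far.
The 1 extra day is Sunday — none qualify.
Total: 13 + 0 = 13.

13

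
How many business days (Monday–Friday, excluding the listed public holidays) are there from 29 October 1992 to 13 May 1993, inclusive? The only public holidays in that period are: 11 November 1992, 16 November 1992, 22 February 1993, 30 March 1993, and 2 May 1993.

29 October 1992 is a Thursday.
That's 197 days from start to end, counting both.
197 = 7 × 28 + 1, so there are 28 full weeks plus 1 extra day.
Each full week contributes 5 weekdays (Mon–Fri): 28 × 5 = 140.
The 1 extra day is Thu — 1 of them qualifies.
Total: 140 + 1 = 141.
Holidays: 11 November 1992 (Wed); 16 November 1992 (Mon); 22 February 1993 (Mon); 30 March 1993 (Tue); 2 May 1993 (Sun).
4 of the 5 holidays fall on weekdays; the rest are weekends and were already excluded.
Business days: 141 − 4 = 137.

137 business days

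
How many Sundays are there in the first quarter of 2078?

13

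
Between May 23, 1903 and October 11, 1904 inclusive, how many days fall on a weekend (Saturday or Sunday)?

May 23, 1903 is a Saturday.
The range spans 508 days (inclusive of both endpoints).
508 = 7 × 72 + 4, so there are 72 full weeks plus 4 extra days.
Each full week contributes 2 weekend days (Sat, Sun): 72 × 2 = 144.
The 4 extra days are Saturday, Sunday, Monday, Tuesday — 2 of them qualify.
Total: 144 + 2 = 146.

146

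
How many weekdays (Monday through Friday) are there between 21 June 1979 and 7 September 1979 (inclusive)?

21 June 1979 is a Thursday.
That's 79 days from start to end, counting both.
79 = 7 × 11 + 2, so there are 11 full weeks plus 2 extra days.
Each full week contributes 5 weekdays (Mon–Fri): 11 × 5 = 55.
The 2 extra days are Thursday, Friday — 2 of them qualify.
Total: 55 + 2 = 57.

57 weekdays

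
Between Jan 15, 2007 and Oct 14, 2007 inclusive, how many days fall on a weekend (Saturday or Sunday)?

Jan 15, 2007 is a Monday.
The range spans 273 days (inclusive of both endpoints).
273 = 7 × 39, so the span is exactly 39 full weeks.
Each full week contributes 2 weekend days (Sat, Sun): 39 × 2 = 78.
Total: 78.

78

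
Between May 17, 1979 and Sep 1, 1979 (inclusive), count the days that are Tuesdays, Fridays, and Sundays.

46

May 17, 1979 is a Thursday.
That's 108 days from start to end, counting both.
108 = 7 × 15 + 3, so there are 15 full weeks plus 3 extra days.
Each full week contributes 3 days from the set (Tue, Fri, Sun): 15 × 3 = 45.
The 3 extra days are Thursday, Friday, Saturday — 1 of them qualifies.
Total: 45 + 1 = 46.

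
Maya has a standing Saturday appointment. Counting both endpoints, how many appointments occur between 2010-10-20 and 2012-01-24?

66 Saturdays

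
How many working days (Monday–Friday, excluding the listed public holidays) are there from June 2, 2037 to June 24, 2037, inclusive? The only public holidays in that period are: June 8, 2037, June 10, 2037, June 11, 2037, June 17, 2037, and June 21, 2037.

13 working days

June 2, 2037 is a Tuesday.
From June 2, 2037 to June 24, 2037 is 23 days inclusive.
23 = 7 × 3 + 2, so there are 3 full weeks plus 2 extra days.
Each full week contributes 5 weekdays (Mon–Fri): 3 × 5 = 15.
The 2 extra days are Tue, Wed — 2 of them qualify.
Total: 15 + 2 = 17.
Holidays: June 8, 2037 (Mon); June 10, 2037 (Wed); June 11, 2037 (Thu); June 17, 2037 (Wed); June 21, 2037 (Sun).
4 of the 5 holidays fall on weekdays; the rest are weekends and were already excluded.
Business days: 17 − 4 = 13.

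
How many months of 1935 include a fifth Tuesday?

A month has five Tuesdays exactly when Tuesday falls within its first (length − 28) days.
Jan: 31 days, starts Tue → 5 of Tue, Wed, Thu ✓
Feb: 28 days, starts Fri → 5 of (none)
Mar: 31 days, starts Fri → 5 of Fri, Sat, Sun
Apr: 30 days, starts Mon → 5 of Mon, Tue ✓
May: 31 days, starts Wed → 5 of Wed, Thu, Fri
Jun: 30 days, starts Sat → 5 of Sat, Sun
Jul: 31 days, starts Mon → 5 of Mon, Tue, Wed ✓
Aug: 31 days, starts Thu → 5 of Thu, Fri, Sat
Sep: 30 days, starts Sun → 5 of Sun, Mon
Oct: 31 days, starts Tue → 5 of Tue, Wed, Thu ✓
Nov: 30 days, starts Fri → 5 of Fri, Sat
Dec: 31 days, starts Sun → 5 of Sun, Mon, Tue ✓
Months with five Tuesdays: Jan, Apr, Jul, Oct, Dec.

5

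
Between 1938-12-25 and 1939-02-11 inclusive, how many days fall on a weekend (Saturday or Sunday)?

14

1938-12-25 is a Sunday.
That's 49 days from start to end, counting both.
49 = 7 × 7, so the span is exactly 7 full weeks.
Each full week contributes 2 weekend days (Sat, Sun): 7 × 2 = 14.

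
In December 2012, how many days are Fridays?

4

Dec 1, 2012 is a Saturday.
That's 31 days from start to end, counting both.
31 = 7 × 4 + 3, so there are 4 full weeks plus 3 extra days.
Each full week contributes one Friday: 4 so far.
The 3 extra days are Sat, Sun, Mon — none qualify.
Total: 4 + 0 = 4.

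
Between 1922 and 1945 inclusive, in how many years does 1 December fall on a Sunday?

3

Day of week of December 1 in each year:
1922: Fri, 1923: Sat, 1924: Mon, 1925: Tue, 1926: Wed, 1927: Thu, 1928: Sat, 1929: Sun ✓, 1930: Mon, 1931: Tue, 1932: Thu, 1933: Fri, 1934: Sat, 1935: Sun ✓, 1936: Tue, 1937: Wed, 1938: Thu, 1939: Fri, 1940: Sun ✓, 1941: Mon, 1942: Tue, 1943: Wed, 1944: Fri, 1945: Sat
Sundays: 1929, 1935, 1940.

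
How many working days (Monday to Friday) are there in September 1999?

22

September 1, 1999 is a Wednesday.
That's 30 days from start to end, counting both.
30 = 7 × 4 + 2, so there are 4 full weeks plus 2 extra days.
Each full week contributes 5 weekdays (Mon–Fri): 4 × 5 = 20.
The 2 extra days are Wed, Thu — 2 of them qualify.
Total: 20 + 2 = 22.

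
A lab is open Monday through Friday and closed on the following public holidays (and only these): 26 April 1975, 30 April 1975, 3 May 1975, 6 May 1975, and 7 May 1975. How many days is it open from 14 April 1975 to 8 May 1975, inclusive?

14 April 1975 is a Monday.
That's 25 days from start to end, counting both.
25 = 7 × 3 + 4, so there are 3 full weeks plus 4 extra days.
Each full week contributes 5 weekdays (Mon–Fri): 3 × 5 = 15.
The 4 extra days are Monday, Tuesday, Wednesday, Thursday — 4 of them qualify.
Total: 15 + 4 = 19.
Holidays: 26 April 1975 (Sat); 30 April 1975 (Wed); 3 May 1975 (Sat); 6 May 1975 (Tue); 7 May 1975 (Wed).
3 of the 5 holidays fall on weekdays; the rest are weekends and were already excluded.
Business days: 19 − 3 = 16.

16 business days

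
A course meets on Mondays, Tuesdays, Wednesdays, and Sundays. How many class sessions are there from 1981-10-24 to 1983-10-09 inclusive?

1981-10-24 is a Saturday.
The range spans 716 days (inclusive of both endpoints).
716 = 7 × 102 + 2, so there are 102 full weeks plus 2 extra days.
Each full week contributes 4 days from the set (Mon, Tue, Wed, Sun): 102 × 4 = 408.
The 2 extra days are Saturday, Sunday — 1 of them qualifies.
Total: 408 + 1 = 409.

409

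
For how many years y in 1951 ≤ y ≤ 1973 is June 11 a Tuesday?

3

Day of week of June 11 in each year:
1951: Mon, 1952: Wed, 1953: Thu, 1954: Fri, 1955: Sat, 1956: Mon, 1957: Tue ✓, 1958: Wed, 1959: Thu, 1960: Sat, 1961: Sun, 1962: Mon, 1963: Tue ✓, 1964: Thu, 1965: Fri, 1966: Sat, 1967: Sun, 1968: Tue ✓, 1969: Wed, 1970: Thu, 1971: Fri, 1972: Sun, 1973: Mon
Tuesdays: 1957, 1963, 1968.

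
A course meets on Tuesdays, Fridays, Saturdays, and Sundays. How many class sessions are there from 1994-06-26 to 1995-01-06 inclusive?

1994-06-26 is a Sunday.
The range spans 195 days (inclusive of both endpoints).
195 = 7 × 27 + 6, so there are 27 full weeks plus 6 extra days.
Each full week contributes 4 days from the set (Tue, Fri, Sat, Sun): 27 × 4 = 108.
The 6 extra days are Sun, Mon, Tue, Wed, Thu, Fri — 3 of them qualify.
Total: 108 + 3 = 111.

111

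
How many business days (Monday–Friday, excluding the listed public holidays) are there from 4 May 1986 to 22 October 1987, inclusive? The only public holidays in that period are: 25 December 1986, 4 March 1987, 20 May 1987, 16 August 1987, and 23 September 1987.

4 May 1986 is a Sunday.
That's 537 days from start to end, counting both.
537 = 7 × 76 + 5, so there are 76 full weeks plus 5 extra days.
Each full week contributes 5 weekdays (Mon–Fri): 76 × 5 = 380.
The 5 extra days are Sunday, Monday, Tuesday, Wednesday, Thursday — 4 of them qualify.
Total: 380 + 4 = 384.
Holidays: 25 December 1986 (Thu); 4 March 1987 (Wed); 20 May 1987 (Wed); 16 August 1987 (Sun); 23 September 1987 (Wed).
4 of the 5 holidays fall on weekdays; the rest are weekends and were already excluded.
Business days: 384 − 4 = 380.

380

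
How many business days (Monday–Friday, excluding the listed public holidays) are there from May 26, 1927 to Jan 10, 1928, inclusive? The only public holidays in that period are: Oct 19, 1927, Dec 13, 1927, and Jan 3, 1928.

May 26, 1927 is a Thursday.
From May 26, 1927 to Jan 10, 1928 is 230 days inclusive.
230 = 7 × 32 + 6, so there are 32 full weeks plus 6 extra days.
Each full week contributes 5 weekdays (Mon–Fri): 32 × 5 = 160.
The 6 extra days are Thu, Fri, Sat, Sun, Mon, Tue — 4 of them qualify.
Total: 160 + 4 = 164.
Holidays: Oct 19, 1927 (Wed); Dec 13, 1927 (Tue); Jan 3, 1928 (Tue).
All 3 holidays fall on weekdays, so subtract 3.
Business days: 164 − 3 = 161.

161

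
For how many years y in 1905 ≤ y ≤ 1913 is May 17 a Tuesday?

Day of week of May 17 in each year:
1905: Wed, 1906: Thu, 1907: Fri, 1908: Sun, 1909: Mon, 1910: Tue ✓, 1911: Wed, 1912: Fri, 1913: Sat
Tuesdays: 1910.

1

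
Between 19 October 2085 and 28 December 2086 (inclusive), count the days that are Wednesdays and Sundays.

124

19 October 2085 is a Friday.
That's 436 days from start to end, counting both.
436 = 7 × 62 + 2, so there are 62 full weeks plus 2 extra days.
Each full week contributes 2 days from the set (Wed, Sun): 62 × 2 = 124.
The 2 extra days are Fri, Sat — none qualify.
Total: 124 + 0 = 124.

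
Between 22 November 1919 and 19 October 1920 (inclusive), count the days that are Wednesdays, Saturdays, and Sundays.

143

22 November 1919 is a Saturday.
From 22 November 1919 to 19 October 1920 is 333 days inclusive.
333 = 7 × 47 + 4, so there are 47 full weeks plus 4 extra days.
Each full week contributes 3 days from the set (Wed, Sat, Sun): 47 × 3 = 141.
The 4 extra days are Sat, Sun, Mon, Tue — 2 of them qualify.
Total: 141 + 2 = 143.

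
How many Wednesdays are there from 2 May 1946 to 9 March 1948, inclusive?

2 May 1946 is a Thursday.
From 2 May 1946 to 9 March 1948 is 678 days inclusive.
678 = 7 × 96 + 6, so there are 96 full weeks plus 6 extra days.
Each full week contributes one Wednesday: 96 so far.
The 6 extra days are Thursday, Friday, Saturday, Sunday, Monday, Tuesday — none qualify.
Total: 96 + 0 = 96.

96 Wednesdays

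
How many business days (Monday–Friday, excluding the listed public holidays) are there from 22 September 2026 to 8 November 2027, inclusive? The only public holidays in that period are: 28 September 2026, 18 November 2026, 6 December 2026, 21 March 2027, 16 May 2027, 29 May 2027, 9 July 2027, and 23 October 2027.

22 September 2026 is a Tuesday.
From 22 September 2026 to 8 November 2027 is 413 days inclusive.
413 = 7 × 59, so the span is exactly 59 full weeks.
Each full week contributes 5 weekdays (Mon–Fri): 59 × 5 = 295.
Holidays: 28 September 2026 (Mon); 18 November 2026 (Wed); 6 December 2026 (Sun); 21 March 2027 (Sun); 16 May 2027 (Sun); 29 May 2027 (Sat); 9 July 2027 (Fri); 23 October 2027 (Sat).
3 of the 8 holidays fall on weekdays; the rest are weekends and were already excluded.
Business days: 295 − 3 = 292.

292 business days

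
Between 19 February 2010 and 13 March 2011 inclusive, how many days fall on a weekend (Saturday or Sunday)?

112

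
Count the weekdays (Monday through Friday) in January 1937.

Jan 1, 1937 is a Friday.
That's 31 days from start to end, counting both.
31 = 7 × 4 + 3, so there are 4 full weeks plus 3 extra days.
Each full week contributes 5 weekdays (Mon–Fri): 4 × 5 = 20.
The 3 extra days are Friday, Saturday, Sunday — 1 of them qualifies.
Total: 20 + 1 = 21.

21 weekdays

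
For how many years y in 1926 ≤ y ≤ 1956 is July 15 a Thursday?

5

Day of week of July 15 in each year:
1926: Thu ✓, 1927: Fri, 1928: Sun, 1929: Mon, 1930: Tue, 1931: Wed, 1932: Fri, 1933: Sat, 1934: Sun, 1935: Mon, 1936: Wed, 1937: Thu ✓, 1938: Fri, 1939: Sat, 1940: Mon, 1941: Tue, 1942: Wed, 1943: Thu ✓, 1944: Sat, 1945: Sun, 1946: Mon, 1947: Tue, 1948: Thu ✓, 1949: Fri, 1950: Sat, 1951: Sun, 1952: Tue, 1953: Wed, 1954: Thu ✓, 1955: Fri, 1956: Sun
Thursdays: 1926, 1937, 1943, 1948, 1954.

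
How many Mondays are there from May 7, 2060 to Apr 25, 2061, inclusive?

51

May 7, 2060 is a Friday.
That's 354 days from start to end, counting both.
354 = 7 × 50 + 4, so there are 50 full weeks plus 4 extra days.
Each full week contributes one Monday: 50 so far.
The 4 extra days are Friday, Saturday, Sunday, Monday — 1 of them qualifies.
Total: 50 + 1 = 51.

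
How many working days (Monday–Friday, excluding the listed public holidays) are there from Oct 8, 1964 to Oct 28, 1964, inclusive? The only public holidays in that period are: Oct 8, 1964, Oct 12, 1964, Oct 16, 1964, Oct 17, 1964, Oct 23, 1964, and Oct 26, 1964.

10 working days

Oct 8, 1964 is a Thursday.
From Oct 8, 1964 to Oct 28, 1964 is 21 days inclusive.
21 = 7 × 3, so the span is exactly 3 full weeks.
Each full week contributes 5 weekdays (Mon–Fri): 3 × 5 = 15.
Total: 15.
Holidays: Oct 8, 1964 (Thu); Oct 12, 1964 (Mon); Oct 16, 1964 (Fri); Oct 17, 1964 (Sat); Oct 23, 1964 (Fri); Oct 26, 1964 (Mon).
5 of the 6 holidays fall on weekdays; the rest are weekends and were already excluded.
Business days: 15 − 5 = 10.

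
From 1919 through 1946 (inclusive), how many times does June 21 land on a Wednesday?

Day of week of June 21 in each year:
1919: Sat, 1920: Mon, 1921: Tue, 1922: Wed ✓, 1923: Thu, 1924: Sat, 1925: Sun, 1926: Mon, 1927: Tue, 1928: Thu, 1929: Fri, 1930: Sat, 1931: Sun, 1932: Tue, 1933: Wed ✓, 1934: Thu, 1935: Fri, 1936: Sun, 1937: Mon, 1938: Tue, 1939: Wed ✓, 1940: Fri, 1941: Sat, 1942: Sun, 1943: Mon, 1944: Wed ✓, 1945: Thu, 1946: Fri
Wednesdays: 1922, 1933, 1939, 1944.

4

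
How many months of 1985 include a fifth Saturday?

4

A month has five Saturdays exactly when Saturday falls within its first (length − 28) days.
Jan: 31 days, starts Tue → 5 of Tue, Wed, Thu
Feb: 28 days, starts Fri → 5 of (none)
Mar: 31 days, starts Fri → 5 of Fri, Sat, Sun ✓
Apr: 30 days, starts Mon → 5 of Mon, Tue
May: 31 days, starts Wed → 5 of Wed, Thu, Fri
Jun: 30 days, starts Sat → 5 of Sat, Sun ✓
Jul: 31 days, starts Mon → 5 of Mon, Tue, Wed
Aug: 31 days, starts Thu → 5 of Thu, Fri, Sat ✓
Sep: 30 days, starts Sun → 5 of Sun, Mon
Oct: 31 days, starts Tue → 5 of Tue, Wed, Thu
Nov: 30 days, starts Fri → 5 of Fri, Sat ✓
Dec: 31 days, starts Sun → 5 of Sun, Mon, Tue
Months with five Saturdays: Mar, Jun, Aug, Nov.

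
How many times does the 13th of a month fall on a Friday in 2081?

1

The 13th falls on a Friday when the month's 13th has weekday Fri.
Jan 13 is Mon; Feb 13 is Thu; Mar 13 is Thu; Apr 13 is Sun; May 13 is Tue; Jun 13 is Fri ✓; Jul 13 is Sun; Aug 13 is Wed; Sep 13 is Sat; Oct 13 is Mon; Nov 13 is Thu; Dec 13 is Sat.
Friday the 13ths: Jun.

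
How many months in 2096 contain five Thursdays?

4

A month has five Thursdays exactly when Thursday falls within its first (length − 28) days.
Jan: 31 days, starts Sun → 5 of Sun, Mon, Tue
Feb: 29 days, starts Wed → 5 of Wed
Mar: 31 days, starts Thu → 5 of Thu, Fri, Sat ✓
Apr: 30 days, starts Sun → 5 of Sun, Mon
May: 31 days, starts Tue → 5 of Tue, Wed, Thu ✓
Jun: 30 days, starts Fri → 5 of Fri, Sat
Jul: 31 days, starts Sun → 5 of Sun, Mon, Tue
Aug: 31 days, starts Wed → 5 of Wed, Thu, Fri ✓
Sep: 30 days, starts Sat → 5 of Sat, Sun
Oct: 31 days, starts Mon → 5 of Mon, Tue, Wed
Nov: 30 days, starts Thu → 5 of Thu, Fri ✓
Dec: 31 days, starts Sat → 5 of Sat, Sun, Mon
Months with five Thursdays: Mar, May, Aug, Nov.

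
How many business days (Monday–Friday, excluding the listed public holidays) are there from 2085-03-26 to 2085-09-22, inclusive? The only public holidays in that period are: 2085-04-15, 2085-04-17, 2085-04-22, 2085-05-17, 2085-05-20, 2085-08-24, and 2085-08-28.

126

2085-03-26 is a Monday.
The range spans 181 days (inclusive of both endpoints).
181 = 7 × 25 + 6, so there are 25 full weeks plus 6 extra days.
Each full week contributes 5 weekdays (Mon–Fri): 25 × 5 = 125.
The 6 extra days are Mon, Tue, Wed, Thu, Fri, Sat — 5 of them qualify.
Total: 125 + 5 = 130.
Holidays: 2085-04-15 (Sun); 2085-04-17 (Tue); 2085-04-22 (Sun); 2085-05-17 (Thu); 2085-05-20 (Sun); 2085-08-24 (Fri); 2085-08-28 (Tue).
4 of the 7 holidays fall on weekdays; the rest are weekends and were already excluded.
Business days: 130 − 4 = 126.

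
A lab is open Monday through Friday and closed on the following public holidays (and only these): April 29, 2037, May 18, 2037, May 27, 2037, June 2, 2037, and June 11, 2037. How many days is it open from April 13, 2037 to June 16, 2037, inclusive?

42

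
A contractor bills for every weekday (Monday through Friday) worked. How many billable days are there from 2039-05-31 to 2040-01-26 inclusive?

2039-05-31 is a Tuesday.
From 2039-05-31 to 2040-01-26 is 241 days inclusive.
241 = 7 × 34 + 3, so there are 34 full weeks plus 3 extra days.
Each full week contributes 5 weekdays (Mon–Fri): 34 × 5 = 170.
The 3 extra days are Tuesday, Wednesday, Thursday — 3 of them qualify.
Total: 170 + 3 = 173.

173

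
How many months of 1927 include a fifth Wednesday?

4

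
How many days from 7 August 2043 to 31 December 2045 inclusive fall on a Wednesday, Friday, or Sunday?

7 August 2043 is a Friday.
From 7 August 2043 to 31 December 2045 is 878 days inclusive.
878 = 7 × 125 + 3, so there are 125 full weeks plus 3 extra days.
Each full week contributes 3 days from the set (Wed, Fri, Sun): 125 × 3 = 375.
The 3 extra days are Fri, Sat, Sun — 2 of them qualify.
Total: 375 + 2 = 377.

377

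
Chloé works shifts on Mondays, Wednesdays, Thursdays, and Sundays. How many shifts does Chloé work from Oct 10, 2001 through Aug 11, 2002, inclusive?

Oct 10, 2001 is a Wednesday.
The range spans 306 days (inclusive of both endpoints).
306 = 7 × 43 + 5, so there are 43 full weeks plus 5 extra days.
Each full week contributes 4 days from the set (Mon, Wed, Thu, Sun): 43 × 4 = 172.
The 5 extra days are Wednesday, Thursday, Friday, Saturday, Sunday — 3 of them qualify.
Total: 172 + 3 = 175.

175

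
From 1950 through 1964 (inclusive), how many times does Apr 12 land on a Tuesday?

2

Day of week of April 12 in each year:
1950: Wed, 1951: Thu, 1952: Sat, 1953: Sun, 1954: Mon, 1955: Tue ✓, 1956: Thu, 1957: Fri, 1958: Sat, 1959: Sun, 1960: Tue ✓, 1961: Wed, 1962: Thu, 1963: Fri, 1964: Sun
Tuesdays: 1955, 1960.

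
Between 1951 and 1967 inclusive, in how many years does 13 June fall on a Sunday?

2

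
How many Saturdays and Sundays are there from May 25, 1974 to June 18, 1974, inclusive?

8

May 25, 1974 is a Saturday.
The range spans 25 days (inclusive of both endpoints).
25 = 7 × 3 + 4, so there are 3 full weeks plus 4 extra days.
Each full week contributes 2 weekend days (Sat, Sun): 3 × 2 = 6.
The 4 extra days are Saturday, Sunday, Monday, Tuesday — 2 of them qualify.
Total: 6 + 2 = 8.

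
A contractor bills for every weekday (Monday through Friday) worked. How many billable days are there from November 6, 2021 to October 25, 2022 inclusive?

252

November 6, 2021 is a Saturday.
From November 6, 2021 to October 25, 2022 is 354 days inclusive.
354 = 7 × 50 + 4, so there are 50 full weeks plus 4 extra days.
Each full week contributes 5 weekdays (Mon–Fri): 50 × 5 = 250.
The 4 extra days are Saturday, Sunday, Monday, Tuesday — 2 of them qualify.
Total: 250 + 2 = 252.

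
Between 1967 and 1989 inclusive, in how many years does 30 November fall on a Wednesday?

3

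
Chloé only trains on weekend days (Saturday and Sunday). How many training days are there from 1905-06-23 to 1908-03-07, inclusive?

283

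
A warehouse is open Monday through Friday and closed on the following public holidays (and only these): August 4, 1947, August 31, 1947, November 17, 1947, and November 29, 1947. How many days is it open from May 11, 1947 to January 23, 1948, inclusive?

183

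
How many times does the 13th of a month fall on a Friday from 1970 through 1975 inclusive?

Friday-the-13ths by year:
1970: Feb, Mar, Nov
1971: Aug
1972: Oct
1973: Apr, Jul
1974: Sep, Dec
1975: Jun

10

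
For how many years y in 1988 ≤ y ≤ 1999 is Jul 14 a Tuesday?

Day of week of July 14 in each year:
1988: Thu, 1989: Fri, 1990: Sat, 1991: Sun, 1992: Tue ✓, 1993: Wed, 1994: Thu, 1995: Fri, 1996: Sun, 1997: Mon, 1998: Tue ✓, 1999: Wed
Tuesdays: 1992, 1998.

2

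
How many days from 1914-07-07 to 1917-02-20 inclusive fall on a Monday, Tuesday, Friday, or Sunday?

1914-07-07 is a Tuesday.
That's 960 days from start to end, counting both.
960 = 7 × 137 + 1, so there are 137 full weeks plus 1 extra day.
Each full week contributes 4 days from the set (Mon, Tue, Fri, Sun): 137 × 4 = 548.
The 1 extra day is Tue — 1 of them qualifies.
Total: 548 + 1 = 549.

549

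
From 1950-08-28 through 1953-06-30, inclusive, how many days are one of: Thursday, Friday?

296

1950-08-28 is a Monday.
From 1950-08-28 to 1953-06-30 is 1038 days inclusive.
1038 = 7 × 148 + 2, so there are 148 full weeks plus 2 extra days.
Each full week contributes 2 days from the set (Thu, Fri): 148 × 2 = 296.
The 2 extra days are Mon, Tue — none qualify.
Total: 296 + 0 = 296.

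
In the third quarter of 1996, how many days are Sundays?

13

Jul 1, 1996 is a Monday.
That's 92 days from start to end, counting both.
92 = 7 × 13 + 1, so there are 13 full weeks plus 1 extra day.
Each full week contributes one Sunday: 13 so far.
The 1 extra day is Mon — none qualify.
Total: 13 + 0 = 13.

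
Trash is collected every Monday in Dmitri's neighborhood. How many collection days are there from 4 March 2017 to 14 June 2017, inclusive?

4 March 2017 is a Saturday.
From 4 March 2017 to 14 June 2017 is 103 days inclusive.
103 = 7 × 14 + 5, so there are 14 full weeks plus 5 extra days.
Each full week contributes one Monday: 14 so far.
The 5 extra days are Sat, Sun, Mon, Tue, Wed — 1 of them qualifies.
Total: 14 + 1 = 15.

15 Mondays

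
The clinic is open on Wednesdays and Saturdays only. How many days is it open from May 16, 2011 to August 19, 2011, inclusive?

27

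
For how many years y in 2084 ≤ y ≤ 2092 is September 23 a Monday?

Day of week of September 23 in each year:
2084: Sat, 2085: Sun, 2086: Mon ✓, 2087: Tue, 2088: Thu, 2089: Fri, 2090: Sat, 2091: Sun, 2092: Tue
Mondays: 2086.

1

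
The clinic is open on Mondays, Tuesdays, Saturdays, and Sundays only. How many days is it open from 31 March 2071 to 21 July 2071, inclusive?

31 March 2071 is a Tuesday.
From 31 March 2071 to 21 July 2071 is 113 days inclusive.
113 = 7 × 16 + 1, so there are 16 full weeks plus 1 extra day.
Each full week contributes 4 days from the set (Mon, Tue, Sat, Sun): 16 × 4 = 64.
The 1 extra day is Tue — 1 of them qualifies.
Total: 64 + 1 = 65.

65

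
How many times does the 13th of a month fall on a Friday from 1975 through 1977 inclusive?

4

Friday-the-13ths by year:
1975: Jun
1976: Feb, Aug
1977: May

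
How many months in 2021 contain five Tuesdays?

4

A month has five Tuesdays exactly when Tuesday falls within its first (length − 28) days.
Jan: 31 days, starts Fri → 5 of Fri, Sat, Sun
Feb: 28 days, starts Mon → 5 of (none)
Mar: 31 days, starts Mon → 5 of Mon, Tue, Wed ✓
Apr: 30 days, starts Thu → 5 of Thu, Fri
May: 31 days, starts Sat → 5 of Sat, Sun, Mon
Jun: 30 days, starts Tue → 5 of Tue, Wed ✓
Jul: 31 days, starts Thu → 5 of Thu, Fri, Sat
Aug: 31 days, starts Sun → 5 of Sun, Mon, Tue ✓
Sep: 30 days, starts Wed → 5 of Wed, Thu
Oct: 31 days, starts Fri → 5 of Fri, Sat, Sun
Nov: 30 days, starts Mon → 5 of Mon, Tue ✓
Dec: 31 days, starts Wed → 5 of Wed, Thu, Fri
Months with five Tuesdays: Mar, Jun, Aug, Nov.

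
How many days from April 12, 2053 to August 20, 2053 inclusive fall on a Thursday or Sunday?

37

April 12, 2053 is a Saturday.
The range spans 131 days (inclusive of both endpoints).
131 = 7 × 18 + 5, so there are 18 full weeks plus 5 extra days.
Each full week contributes 2 days from the set (Thu, Sun): 18 × 2 = 36.
The 5 extra days are Saturday, Sunday, Monday, Tuesday, Wednesday — 1 of them qualifies.
Total: 36 + 1 = 37.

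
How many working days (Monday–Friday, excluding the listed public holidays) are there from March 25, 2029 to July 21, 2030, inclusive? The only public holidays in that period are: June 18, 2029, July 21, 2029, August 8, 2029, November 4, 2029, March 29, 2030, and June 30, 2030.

342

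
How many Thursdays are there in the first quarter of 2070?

Jan 1, 2070 is a Wednesday.
That's 90 days from start to end, counting both.
90 = 7 × 12 + 6, so there are 12 full weeks plus 6 extra days.
Each full week contributes one Thursday: 12 so far.
The 6 extra days are Wed, Thu, Fri, Sat, Sun, Mon — 1 of them qualifies.
Total: 12 + 1 = 13.

13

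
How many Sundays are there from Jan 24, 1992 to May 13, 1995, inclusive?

Jan 24, 1992 is a Friday.
From Jan 24, 1992 to May 13, 1995 is 1206 days inclusive.
1206 = 7 × 172 + 2, so there are 172 full weeks plus 2 extra days.
Each full week contributes one Sunday: 172 so far.
The 2 extra days are Friday, Saturday — none qualify.
Total: 172 + 0 = 172.

172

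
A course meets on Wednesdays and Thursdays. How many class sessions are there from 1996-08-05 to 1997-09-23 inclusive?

1996-08-05 is a Monday.
The range spans 415 days (inclusive of both endpoints).
415 = 7 × 59 + 2, so there are 59 full weeks plus 2 extra days.
Each full week contributes 2 days from the set (Wed, Thu): 59 × 2 = 118.
The 2 extra days are Mon, Tue — none qualify.
Total: 118 + 0 = 118.

118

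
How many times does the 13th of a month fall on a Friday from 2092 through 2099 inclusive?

15

Friday-the-13ths by year:
2092: Jun
2093: Feb, Mar, Nov
2094: Aug
2095: May
2096: Jan, Apr, Jul
2097: Sep, Dec
2098: Jun
2099: Feb, Mar, Nov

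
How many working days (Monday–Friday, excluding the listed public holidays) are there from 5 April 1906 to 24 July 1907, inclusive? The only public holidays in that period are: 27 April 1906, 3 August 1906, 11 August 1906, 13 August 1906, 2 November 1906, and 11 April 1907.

335 working days

5 April 1906 is a Thursday.
From 5 April 1906 to 24 July 1907 is 476 days inclusive.
476 = 7 × 68, so the span is exactly 68 full weeks.
Each full week contributes 5 weekdays (Mon–Fri): 68 × 5 = 340.
Total: 340.
Holidays: 27 April 1906 (Fri); 3 August 1906 (Fri); 11 August 1906 (Sat); 13 August 1906 (Mon); 2 November 1906 (Fri); 11 April 1907 (Thu).
5 of the 6 holidays fall on weekdays; the rest are weekends and were already excluded.
Business days: 340 − 5 = 335.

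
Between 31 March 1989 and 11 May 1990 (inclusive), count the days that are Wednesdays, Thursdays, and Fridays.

31 March 1989 is a Friday.
The range spans 407 days (inclusive of both endpoints).
407 = 7 × 58 + 1, so there are 58 full weeks plus 1 extra day.
Each full week contributes 3 days from the set (Wed, Thu, Fri): 58 × 3 = 174.
The 1 extra day is Fri — 1 of them qualifies.
Total: 174 + 1 = 175.

175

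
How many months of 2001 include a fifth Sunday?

4

A month has five Sundays exactly when Sunday falls within its first (length − 28) days.
Jan: 31 days, starts Mon → 5 of Mon, Tue, Wed
Feb: 28 days, starts Thu → 5 of (none)
Mar: 31 days, starts Thu → 5 of Thu, Fri, Sat
Apr: 30 days, starts Sun → 5 of Sun, Mon ✓
May: 31 days, starts Tue → 5 of Tue, Wed, Thu
Jun: 30 days, starts Fri → 5 of Fri, Sat
Jul: 31 days, starts Sun → 5 of Sun, Mon, Tue ✓
Aug: 31 days, starts Wed → 5 of Wed, Thu, Fri
Sep: 30 days, starts Sat → 5 of Sat, Sun ✓
Oct: 31 days, starts Mon → 5 of Mon, Tue, Wed
Nov: 30 days, starts Thu → 5 of Thu, Fri
Dec: 31 days, starts Sat → 5 of Sat, Sun, Mon ✓
Months with five Sundays: Apr, Jul, Sep, Dec.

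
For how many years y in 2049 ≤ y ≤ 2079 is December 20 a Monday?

Day of week of December 20 in each year:
2049: Mon ✓, 2050: Tue, 2051: Wed, 2052: Fri, 2053: Sat, 2054: Sun, 2055: Mon ✓, 2056: Wed, 2057: Thu, 2058: Fri, 2059: Sat, 2060: Mon ✓, 2061: Tue, 2062: Wed, 2063: Thu, 2064: Sat, 2065: Sun, 2066: Mon ✓, 2067: Tue, 2068: Thu, 2069: Fri, 2070: Sat, 2071: Sun, 2072: Tue, 2073: Wed, 2074: Thu, 2075: Fri, 2076: Sun, 2077: Mon ✓, 2078: Tue, 2079: Wed
Mondays: 2049, 2055, 2060, 2066, 2077.

5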